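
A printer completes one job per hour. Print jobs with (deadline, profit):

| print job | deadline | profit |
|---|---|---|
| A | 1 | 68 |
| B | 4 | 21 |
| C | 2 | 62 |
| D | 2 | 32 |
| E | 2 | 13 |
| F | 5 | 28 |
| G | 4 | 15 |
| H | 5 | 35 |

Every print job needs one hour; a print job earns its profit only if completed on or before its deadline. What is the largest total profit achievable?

214

Sort by profit descending; place each in the latest free slot ≤ its deadline.
Profit order: A=68 C=62 H=35 D=32 F=28 B=21 G=15 E=13
Assign: A→slot 1, C→slot 2, H→slot 5, D skipped, F→slot 4, B→slot 3, G skipped, E skipped.
Slots: [1:A] [2:C] [3:B] [4:F] [5:H]
Profit = 68 + 62 + 21 + 28 + 35 = 214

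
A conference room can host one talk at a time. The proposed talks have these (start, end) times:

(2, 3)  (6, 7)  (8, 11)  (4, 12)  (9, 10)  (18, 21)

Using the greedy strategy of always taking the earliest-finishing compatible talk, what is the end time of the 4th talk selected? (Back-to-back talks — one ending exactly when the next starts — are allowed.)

21

Order by finish time; keep every interval that doesn't clash with the previous kept one.
Sorted by end: (2,3)  (6,7)  (9,10)  (8,11)  (4,12)  (18,21)
take (2,3); take (6,7); take (9,10); skip (8,11); take (18,21).
Selected: (2,3) (6,7) (9,10) (18,21)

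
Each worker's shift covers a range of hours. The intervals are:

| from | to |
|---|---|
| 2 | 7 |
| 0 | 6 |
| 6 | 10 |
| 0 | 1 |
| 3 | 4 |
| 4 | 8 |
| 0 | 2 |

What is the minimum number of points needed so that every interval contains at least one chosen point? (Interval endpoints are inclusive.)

Process intervals by earliest right end; each time one isn't hit yet, stab at its right endpoint.
By right end: [0,1]  [0,2]  [3,4]  [0,6]  [2,7]  [4,8]  [6,10]
[0,1] uncovered → point at 1; [3,4] uncovered → point at 4; [6,10] uncovered → point at 10.
Points: 1, 4, 10 (3 total).

3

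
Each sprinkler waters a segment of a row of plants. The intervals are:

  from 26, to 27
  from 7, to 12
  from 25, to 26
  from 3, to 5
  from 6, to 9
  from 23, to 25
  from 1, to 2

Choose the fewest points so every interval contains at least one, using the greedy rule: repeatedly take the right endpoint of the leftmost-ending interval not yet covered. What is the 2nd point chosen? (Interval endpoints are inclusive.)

By right end: [1,2]  [3,5]  [6,9]  [7,12]  [23,25]  [25,26]  [26,27]
[1,2] uncovered → point at 2; [3,5] uncovered → point at 5; [6,9] uncovered → point at 9; [23,25] uncovered → point at 25; [26,27] uncovered → point at 27.
Points: 2, 5, 9, 25, 27 (5 total).

5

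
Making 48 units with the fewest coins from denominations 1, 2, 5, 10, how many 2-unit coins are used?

48 − 4×10→8 − 1×5→3 − 1×2→1 − 1×1→0
Count of 2: 1

1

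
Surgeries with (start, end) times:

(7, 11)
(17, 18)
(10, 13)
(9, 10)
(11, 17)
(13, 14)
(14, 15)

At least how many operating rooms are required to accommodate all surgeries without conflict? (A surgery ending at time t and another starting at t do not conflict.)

The answer is the maximum number of intervals overlapping at any instant.
starts: [7, 9, 10, 11, 13, 14, 17]
ends:   [10, 11, 13, 14, 15, 17, 18]
s7→1 s9→2  — peak 2.

2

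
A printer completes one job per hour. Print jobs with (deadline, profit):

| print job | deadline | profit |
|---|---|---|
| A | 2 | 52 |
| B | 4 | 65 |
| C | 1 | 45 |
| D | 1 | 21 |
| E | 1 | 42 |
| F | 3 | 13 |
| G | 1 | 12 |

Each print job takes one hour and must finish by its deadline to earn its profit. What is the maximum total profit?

175

Take jobs in profit order; each goes to the latest open slot no later than its deadline.
By profit: B(d4,65), A(d2,52), C(d1,45), E(d1,42), D(d1,21), F(d3,13), G(d1,12)
B→slot 4; A→slot 2; C→slot 1; E skipped; D skipped; F→slot 3; G skipped.
Profit = 45 + 52 + 13 + 65 = 175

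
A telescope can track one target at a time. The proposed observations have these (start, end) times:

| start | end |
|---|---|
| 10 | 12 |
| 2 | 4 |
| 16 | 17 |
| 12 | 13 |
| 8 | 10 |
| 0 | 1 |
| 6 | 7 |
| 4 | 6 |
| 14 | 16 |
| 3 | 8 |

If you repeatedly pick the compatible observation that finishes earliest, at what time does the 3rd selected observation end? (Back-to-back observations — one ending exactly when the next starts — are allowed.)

Sort by end time and greedily take each interval whose start is ≥ the last chosen end.
By end time: (0,1), (2,4), (4,6), (6,7), (3,8), (8,10), (10,12), (12,13), (14,16), (16,17).
Pick (0,1); next start ≥ 1 → (2,4); next start ≥ 4 → (4,6); next start ≥ 6 → (6,7); next start ≥ 7 → (8,10); next start ≥ 10 → (10,12); next start ≥ 12 → (12,13); next start ≥ 13 → (14,16); next start ≥ 16 → (16,17).
Selected: (0,1) (2,4) (4,6) (6,7) (8,10) (10,12) (12,13) (14,16) (16,17)

6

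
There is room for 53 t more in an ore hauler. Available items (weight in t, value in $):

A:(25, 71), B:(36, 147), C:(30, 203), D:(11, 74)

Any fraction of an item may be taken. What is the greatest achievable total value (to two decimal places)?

326.00

Sort by value per unit weight and fill in that order.
Order: C (203/30=6.77) > D (74/11=6.73) > B (147/36=4.08) > A (71/25=2.84)
Fill: take C (30 @ 203) → take D (11 @ 74) → take 12/36 of B → 49.00; 53/53 used.
Total value = 326.00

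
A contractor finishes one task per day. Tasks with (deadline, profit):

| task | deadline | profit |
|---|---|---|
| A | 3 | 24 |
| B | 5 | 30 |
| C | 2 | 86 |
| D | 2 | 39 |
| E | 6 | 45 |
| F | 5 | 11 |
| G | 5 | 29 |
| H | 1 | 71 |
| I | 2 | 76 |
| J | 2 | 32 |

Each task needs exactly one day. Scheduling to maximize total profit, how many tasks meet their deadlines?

6

Take jobs in profit order; each goes to the latest open slot no later than its deadline.
Profit order: C=86 I=76 H=71 E=45 D=39 J=32 B=30 G=29 A=24 F=11
Assign: C→slot 2, I→slot 1, H skipped, E→slot 6, D skipped, J skipped, B→slot 5, G→slot 4, A→slot 3, F skipped.
Slots: [1:I] [2:C] [3:A] [4:G] [5:B] [6:E]
6 of 10 scheduled.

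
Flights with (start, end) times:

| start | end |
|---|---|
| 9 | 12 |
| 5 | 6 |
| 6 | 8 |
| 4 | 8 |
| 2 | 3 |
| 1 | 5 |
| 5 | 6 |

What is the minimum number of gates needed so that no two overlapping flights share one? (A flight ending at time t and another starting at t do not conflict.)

3

The answer is the maximum number of intervals overlapping at any instant.
Events (time:±→running): 1:+→1 2:+→2 3:-→1 4:+→2 5:-→1 5:+→2 5:+→3 … peak 3.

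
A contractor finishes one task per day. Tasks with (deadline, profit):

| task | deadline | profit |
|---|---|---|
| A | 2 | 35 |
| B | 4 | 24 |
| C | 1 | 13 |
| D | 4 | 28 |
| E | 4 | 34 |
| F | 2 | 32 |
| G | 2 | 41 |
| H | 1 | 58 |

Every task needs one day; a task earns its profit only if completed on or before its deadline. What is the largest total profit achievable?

161

By profit: H(d1,58), G(d2,41), A(d2,35), E(d4,34), F(d2,32), D(d4,28), B(d4,24), C(d1,13)
H→slot 1; G→slot 2; A skipped; E→slot 4; F skipped; D→slot 3; B skipped; C skipped.
Profit = 58 + 41 + 28 + 34 = 161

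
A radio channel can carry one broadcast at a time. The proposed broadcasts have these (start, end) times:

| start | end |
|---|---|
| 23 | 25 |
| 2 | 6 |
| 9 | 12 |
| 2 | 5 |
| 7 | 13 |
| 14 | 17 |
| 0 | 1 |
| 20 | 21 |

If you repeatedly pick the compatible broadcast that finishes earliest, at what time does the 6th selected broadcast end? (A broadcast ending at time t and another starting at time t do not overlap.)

Sorted by end: (0,1)  (2,5)  (2,6)  (9,12)  (7,13)  (14,17)  (20,21)  (23,25)
take (0,1); take (2,5); skip (2,6); take (9,12); take (14,17); take (20,21); take (23,25).
Selected: (0,1) (2,5) (9,12) (14,17) (20,21) (23,25)

25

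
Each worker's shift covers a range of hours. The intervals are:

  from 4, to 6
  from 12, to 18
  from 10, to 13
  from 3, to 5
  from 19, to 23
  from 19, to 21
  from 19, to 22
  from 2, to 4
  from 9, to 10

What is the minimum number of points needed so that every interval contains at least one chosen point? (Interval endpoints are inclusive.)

4

Process intervals by earliest right end; each time one isn't hit yet, stab at its right endpoint.
By right end: [2,4]  [3,5]  [4,6]  [9,10]  [10,13]  [12,18]  [19,21]  [19,22]  [19,23]
[2,4] uncovered → point at 4; [9,10] uncovered → point at 10; [12,18] uncovered → point at 18; [19,21] uncovered → point at 21.
Points: 4, 10, 18, 21 (4 total).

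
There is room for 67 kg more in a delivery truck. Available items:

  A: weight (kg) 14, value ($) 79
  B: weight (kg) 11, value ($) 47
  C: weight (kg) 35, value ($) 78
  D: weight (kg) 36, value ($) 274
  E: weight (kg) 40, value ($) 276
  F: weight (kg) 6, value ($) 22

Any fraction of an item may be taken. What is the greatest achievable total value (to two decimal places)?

487.90

Ratios (sorted): D 7.61, E 6.90, A 5.64, B 4.27, F 3.67, C 2.23
take D (36 @ 274); take 31/40 of E → 213.90. Capacity used 67/67.
Total value = 487.90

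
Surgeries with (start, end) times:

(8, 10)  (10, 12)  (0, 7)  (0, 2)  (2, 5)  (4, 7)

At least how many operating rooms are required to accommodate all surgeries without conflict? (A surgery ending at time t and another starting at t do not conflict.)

starts: [0, 0, 2, 4, 8, 10]
ends:   [2, 5, 7, 7, 10, 12]
s0→1 s0→2 e2→1 s2→2 s4→3  — peak 3.

3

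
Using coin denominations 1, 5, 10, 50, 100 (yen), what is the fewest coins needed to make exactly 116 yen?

4

Use the largest denomination that fits, subtract, and repeat.
116 = 1×100 + 1×10 + 1×5 + 1×1
Total coins = 1 + 1 + 1 + 1 = 4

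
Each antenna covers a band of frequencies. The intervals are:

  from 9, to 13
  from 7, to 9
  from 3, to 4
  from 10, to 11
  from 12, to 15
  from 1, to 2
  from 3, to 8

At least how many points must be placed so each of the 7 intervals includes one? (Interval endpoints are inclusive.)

5

Sorted: [1,2] [3,4] [3,8] [7,9] [10,11] [9,13] [12,15]
{[1,2]} hit by 2; {[3,4],[3,8]} hit by 4; {[7,9]} hit by 9; {[10,11],[9,13]} hit by 11; {[12,15]} hit by 15.
Points: 2, 4, 9, 11, 15 (5 total).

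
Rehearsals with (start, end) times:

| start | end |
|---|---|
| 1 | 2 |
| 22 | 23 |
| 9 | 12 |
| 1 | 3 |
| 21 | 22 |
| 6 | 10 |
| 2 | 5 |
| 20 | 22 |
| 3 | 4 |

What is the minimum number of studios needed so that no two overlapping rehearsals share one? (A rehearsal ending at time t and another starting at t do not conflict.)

Events (time:±→running): 1:+→1 1:+→2 … peak 2.

2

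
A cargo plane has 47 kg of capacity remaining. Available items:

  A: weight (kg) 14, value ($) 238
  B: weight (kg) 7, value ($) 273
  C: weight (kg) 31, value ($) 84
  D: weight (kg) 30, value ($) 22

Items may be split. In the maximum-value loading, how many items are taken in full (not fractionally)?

2

Greedy by value/weight ratio, highest first.
Ratios (sorted): B 39.00, A 17.00, C 2.71, D 0.73
take B (7 @ 273); take A (14 @ 238); take 26/31 of C → 70.45. Capacity used 47/47.
2 item(s) taken whole; one partial (take 26/31 of C).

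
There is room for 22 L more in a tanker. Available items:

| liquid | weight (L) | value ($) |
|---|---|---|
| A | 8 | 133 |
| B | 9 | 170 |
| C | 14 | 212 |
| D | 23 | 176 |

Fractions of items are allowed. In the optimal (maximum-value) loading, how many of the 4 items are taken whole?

2

Greedy by value/weight ratio, highest first.
Order: B (170/9=18.89) > A (133/8=16.62) > C (212/14=15.14) > D (176/23=7.65)
Fill: take B (9 @ 170) → take A (8 @ 133) → take 5/14 of C → 75.71; 22/22 used.
2 item(s) taken whole; one partial (take 5/14 of C).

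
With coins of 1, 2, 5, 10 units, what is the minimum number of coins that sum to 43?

Use the largest denomination that fits, subtract, and repeat.
43 = 4×10 + 1×2 + 1×1
Total coins = 4 + 1 + 1 = 6

6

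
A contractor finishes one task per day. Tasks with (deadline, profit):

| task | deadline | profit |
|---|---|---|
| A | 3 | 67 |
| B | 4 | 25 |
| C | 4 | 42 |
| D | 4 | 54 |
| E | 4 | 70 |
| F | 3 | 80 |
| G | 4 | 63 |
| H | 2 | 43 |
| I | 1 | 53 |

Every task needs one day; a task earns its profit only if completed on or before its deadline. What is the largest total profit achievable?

By profit: F(d3,80), E(d4,70), A(d3,67), G(d4,63), D(d4,54), I(d1,53), H(d2,43), C(d4,42), B(d4,25)
F→slot 3; E→slot 4; A→slot 2; G→slot 1; D skipped; I skipped; H skipped; C skipped; B skipped.
Profit = 63 + 67 + 80 + 70 = 280

280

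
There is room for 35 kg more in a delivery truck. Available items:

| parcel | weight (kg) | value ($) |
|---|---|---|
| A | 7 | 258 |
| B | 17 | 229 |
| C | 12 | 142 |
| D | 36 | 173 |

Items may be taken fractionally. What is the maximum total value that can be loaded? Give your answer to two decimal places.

617.17

Sort by value per unit weight and fill in that order.
Order: A (258/7=36.86) > B (229/17=13.47) > C (142/12=11.83) > D (173/36=4.81)
Fill: take A (7 @ 258) → take B (17 @ 229) → take 11/12 of C → 130.17; 35/35 used.
Total value = 617.17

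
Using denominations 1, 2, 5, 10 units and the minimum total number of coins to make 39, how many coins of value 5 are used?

1

Use the largest denomination that fits, subtract, and repeat.
39 − 3×10→9 − 1×5→4 − 2×2→0
Count of 5: 1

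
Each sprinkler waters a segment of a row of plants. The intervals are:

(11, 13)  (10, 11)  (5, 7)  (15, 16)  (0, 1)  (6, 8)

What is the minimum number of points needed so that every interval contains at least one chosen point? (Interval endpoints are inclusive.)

Sorted: [0,1] [5,7] [6,8] [10,11] [11,13] [15,16]
{[0,1]} hit by 1; {[5,7],[6,8]} hit by 7; {[10,11],[11,13]} hit by 11; {[15,16]} hit by 16.
Points: 1, 7, 11, 16 (4 total).

4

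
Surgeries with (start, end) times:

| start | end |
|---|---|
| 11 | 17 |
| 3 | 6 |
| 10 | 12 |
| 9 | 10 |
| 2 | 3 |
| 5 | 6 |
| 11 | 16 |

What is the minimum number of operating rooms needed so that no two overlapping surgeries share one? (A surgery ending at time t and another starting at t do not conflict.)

starts: [2, 3, 5, 9, 10, 11, 11]
ends:   [3, 6, 6, 10, 12, 16, 17]
s2→1 e3→0 s3→1 s5→2 e6→1 e6→0 s9→1 e10→0 s10→1 s11→2 s11→3  — peak 3.

3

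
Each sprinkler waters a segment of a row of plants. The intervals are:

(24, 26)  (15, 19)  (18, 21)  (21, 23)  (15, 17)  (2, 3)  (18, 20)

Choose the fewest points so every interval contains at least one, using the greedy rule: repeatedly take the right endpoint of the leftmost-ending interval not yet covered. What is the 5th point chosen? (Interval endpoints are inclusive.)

26

Process intervals by earliest right end; each time one isn't hit yet, stab at its right endpoint.
Sorted: [2,3] [15,17] [15,19] [18,20] [18,21] [21,23] [24,26]
{[2,3]} hit by 3; {[15,17],[15,19]} hit by 17; {[18,20],[18,21]} hit by 20; {[21,23]} hit by 23; {[24,26]} hit by 26.
Points: 3, 17, 20, 23, 26 (5 total).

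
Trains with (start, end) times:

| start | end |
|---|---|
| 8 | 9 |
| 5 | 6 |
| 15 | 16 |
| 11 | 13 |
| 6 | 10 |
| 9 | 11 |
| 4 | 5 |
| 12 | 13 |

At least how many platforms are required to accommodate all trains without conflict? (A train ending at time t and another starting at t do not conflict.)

Events (time:±→running): 4:+→1 5:-→0 5:+→1 6:-→0 6:+→1 8:+→2 … peak 2.

2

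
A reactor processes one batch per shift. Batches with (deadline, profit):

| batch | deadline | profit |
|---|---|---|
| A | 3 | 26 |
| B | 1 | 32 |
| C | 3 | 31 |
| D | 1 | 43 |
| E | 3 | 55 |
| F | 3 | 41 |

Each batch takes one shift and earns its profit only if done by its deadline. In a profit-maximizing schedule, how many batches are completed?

3

Profit order: E=55 D=43 F=41 B=32 C=31 A=26
Assign: E→slot 3, D→slot 1, F→slot 2, B skipped, C skipped, A skipped.
Slots: [1:D] [2:F] [3:E]
3 of 6 scheduled.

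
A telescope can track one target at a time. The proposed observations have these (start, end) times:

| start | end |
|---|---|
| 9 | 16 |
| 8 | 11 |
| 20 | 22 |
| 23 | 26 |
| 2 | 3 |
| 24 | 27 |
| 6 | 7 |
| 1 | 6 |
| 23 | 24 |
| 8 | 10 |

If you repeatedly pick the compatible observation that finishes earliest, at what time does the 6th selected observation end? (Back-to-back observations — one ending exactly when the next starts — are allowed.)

Order by finish time; keep every interval that doesn't clash with the previous kept one.
Sorted by end: (2,3)  (1,6)  (6,7)  (8,10)  (8,11)  (9,16)  (20,22)  (23,24)  (23,26)  (24,27)
take (2,3); take (6,7); take (8,10); take (20,22); take (23,24); take (24,27).
Selected: (2,3) (6,7) (8,10) (20,22) (23,24) (24,27)

27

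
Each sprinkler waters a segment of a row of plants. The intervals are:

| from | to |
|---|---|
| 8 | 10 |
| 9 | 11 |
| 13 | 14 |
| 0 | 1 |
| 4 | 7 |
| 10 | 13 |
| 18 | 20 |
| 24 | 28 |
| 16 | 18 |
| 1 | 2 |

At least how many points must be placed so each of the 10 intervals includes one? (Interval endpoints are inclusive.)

Sort by right endpoint; whenever an interval is uncovered, place a point at its right end.
By right end: [0,1]  [1,2]  [4,7]  [8,10]  [9,11]  [10,13]  [13,14]  [16,18]  [18,20]  [24,28]
[0,1] uncovered → point at 1; [4,7] uncovered → point at 7; [8,10] uncovered → point at 10; [13,14] uncovered → point at 14; [16,18] uncovered → point at 18; [24,28] uncovered → point at 28.
Points: 1, 7, 10, 14, 18, 28 (6 total).

6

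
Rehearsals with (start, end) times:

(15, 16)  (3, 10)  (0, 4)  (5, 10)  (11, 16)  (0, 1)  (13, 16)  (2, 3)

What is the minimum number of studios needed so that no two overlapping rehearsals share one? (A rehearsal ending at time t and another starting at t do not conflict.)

starts: [0, 0, 2, 3, 5, 11, 13, 15]
ends:   [1, 3, 4, 10, 10, 16, 16, 16]
s0→1 s0→2 e1→1 s2→2 e3→1 s3→2 e4→1 s5→2 e10→1 e10→0 s11→1 s13→2 s15→3  — peak 3.

3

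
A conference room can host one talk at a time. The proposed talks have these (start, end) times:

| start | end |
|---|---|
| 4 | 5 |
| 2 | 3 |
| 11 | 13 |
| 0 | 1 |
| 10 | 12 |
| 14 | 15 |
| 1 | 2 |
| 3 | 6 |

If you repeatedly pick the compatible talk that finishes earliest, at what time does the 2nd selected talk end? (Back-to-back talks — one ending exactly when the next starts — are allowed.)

Sorted by end: (0,1)  (1,2)  (2,3)  (4,5)  (3,6)  (10,12)  (11,13)  (14,15)
take (0,1); take (1,2); take (2,3); take (4,5); take (10,12); take (14,15).
Selected: (0,1) (1,2) (2,3) (4,5) (10,12) (14,15)

2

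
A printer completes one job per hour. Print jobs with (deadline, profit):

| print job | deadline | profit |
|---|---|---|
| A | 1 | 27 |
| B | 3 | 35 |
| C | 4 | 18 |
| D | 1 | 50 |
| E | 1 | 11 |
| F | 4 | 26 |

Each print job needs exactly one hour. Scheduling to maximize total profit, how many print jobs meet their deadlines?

Profit order: D=50 B=35 A=27 F=26 C=18 E=11
Assign: D→slot 1, B→slot 3, A skipped, F→slot 4, C→slot 2, E skipped.
Slots: [1:D] [2:C] [3:B] [4:F]
4 of 6 scheduled.

4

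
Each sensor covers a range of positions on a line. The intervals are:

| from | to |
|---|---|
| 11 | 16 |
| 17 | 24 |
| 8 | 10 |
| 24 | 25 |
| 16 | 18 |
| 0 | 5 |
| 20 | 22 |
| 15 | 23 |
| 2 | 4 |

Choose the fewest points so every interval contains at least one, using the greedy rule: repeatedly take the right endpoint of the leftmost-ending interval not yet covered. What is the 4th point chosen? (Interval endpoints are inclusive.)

22

Sorted: [2,4] [0,5] [8,10] [11,16] [16,18] [20,22] [15,23] [17,24] [24,25]
{[2,4],[0,5]} hit by 4; {[8,10]} hit by 10; {[11,16],[16,18]} hit by 16; {[20,22],[15,23],[17,24]} hit by 22; {[24,25]} hit by 25.
Points: 4, 10, 16, 22, 25 (5 total).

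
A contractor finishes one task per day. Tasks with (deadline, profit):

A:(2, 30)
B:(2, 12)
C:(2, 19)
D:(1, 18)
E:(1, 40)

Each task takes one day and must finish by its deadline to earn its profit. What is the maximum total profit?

Profit order: E=40 A=30 C=19 D=18 B=12
Assign: E→slot 1, A→slot 2, C skipped, D skipped, B skipped.
Slots: [1:E] [2:A]
Profit = 40 + 30 = 70

70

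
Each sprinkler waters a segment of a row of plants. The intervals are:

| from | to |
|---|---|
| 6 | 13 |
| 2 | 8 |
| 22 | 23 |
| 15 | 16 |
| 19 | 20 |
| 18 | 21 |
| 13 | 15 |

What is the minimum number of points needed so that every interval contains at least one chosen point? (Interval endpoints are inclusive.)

Sort by right endpoint; whenever an interval is uncovered, place a point at its right end.
By right end: [2,8]  [6,13]  [13,15]  [15,16]  [19,20]  [18,21]  [22,23]
[2,8] uncovered → point at 8; [13,15] uncovered → point at 15; [19,20] uncovered → point at 20; [22,23] uncovered → point at 23.
Points: 8, 15, 20, 23 (4 total).

4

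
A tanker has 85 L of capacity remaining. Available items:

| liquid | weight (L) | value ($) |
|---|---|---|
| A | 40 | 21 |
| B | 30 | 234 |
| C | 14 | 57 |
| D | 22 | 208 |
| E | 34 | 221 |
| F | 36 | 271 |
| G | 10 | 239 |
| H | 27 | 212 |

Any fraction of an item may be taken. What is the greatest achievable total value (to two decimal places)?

861.80

Order: G (239/10=23.90) > D (208/22=9.45) > H (212/27=7.85) > B (234/30=7.80) > F (271/36=7.53) > E (221/34=6.50) > C (57/14=4.07) > A (21/40=0.53)
Fill: take G (10 @ 239) → take D (22 @ 208) → take H (27 @ 212) → take 26/30 of B → 202.80; 85/85 used.
Total value = 861.80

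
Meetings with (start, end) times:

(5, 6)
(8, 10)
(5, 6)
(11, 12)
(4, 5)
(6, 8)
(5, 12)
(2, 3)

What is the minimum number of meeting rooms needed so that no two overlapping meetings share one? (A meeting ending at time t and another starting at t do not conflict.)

Count concurrent intervals with a sweep; the peak is the room count.
Events (time:±→running): 2:+→1 3:-→0 4:+→1 5:-→0 5:+→1 5:+→2 5:+→3 … peak 3.

3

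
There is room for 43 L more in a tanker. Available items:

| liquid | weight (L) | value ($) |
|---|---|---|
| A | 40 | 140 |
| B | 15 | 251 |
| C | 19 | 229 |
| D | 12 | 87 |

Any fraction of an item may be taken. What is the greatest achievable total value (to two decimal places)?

545.25

Ratios (sorted): B 16.73, C 12.05, D 7.25, A 3.50
take B (15 @ 251); take C (19 @ 229); take 9/12 of D → 65.25. Capacity used 43/43.
Total value = 545.25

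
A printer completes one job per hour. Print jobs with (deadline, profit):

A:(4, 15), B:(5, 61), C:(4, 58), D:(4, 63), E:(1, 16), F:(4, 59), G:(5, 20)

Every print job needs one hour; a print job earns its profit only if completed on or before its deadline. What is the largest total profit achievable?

Profit order: D=63 B=61 F=59 C=58 G=20 E=16 A=15
Assign: D→slot 4, B→slot 5, F→slot 3, C→slot 2, G→slot 1, E skipped, A skipped.
Slots: [1:G] [2:C] [3:F] [4:D] [5:B]
Profit = 20 + 58 + 59 + 63 + 61 = 261

261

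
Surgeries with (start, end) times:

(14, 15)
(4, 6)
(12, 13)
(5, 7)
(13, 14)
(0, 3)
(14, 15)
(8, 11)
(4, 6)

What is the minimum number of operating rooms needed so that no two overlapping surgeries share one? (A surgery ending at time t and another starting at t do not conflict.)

3

starts: [0, 4, 4, 5, 8, 12, 13, 14, 14]
ends:   [3, 6, 6, 7, 11, 13, 14, 15, 15]
s0→1 e3→0 s4→1 s4→2 s5→3  — peak 3.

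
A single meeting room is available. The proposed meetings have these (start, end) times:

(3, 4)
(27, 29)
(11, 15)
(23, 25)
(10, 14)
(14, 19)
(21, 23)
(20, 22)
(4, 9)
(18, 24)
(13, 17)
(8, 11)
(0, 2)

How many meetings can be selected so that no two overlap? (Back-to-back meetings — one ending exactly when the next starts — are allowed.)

By end time: (0,2), (3,4), (4,9), (8,11), (10,14), (11,15), (13,17), (14,19), (20,22), (21,23), (18,24), (23,25), (27,29).
Pick (0,2); next start ≥ 2 → (3,4); next start ≥ 4 → (4,9); next start ≥ 9 → (10,14); next start ≥ 14 → (14,19); next start ≥ 19 → (20,22); next start ≥ 22 → (23,25); next start ≥ 25 → (27,29).
Selected 8 meetings.

8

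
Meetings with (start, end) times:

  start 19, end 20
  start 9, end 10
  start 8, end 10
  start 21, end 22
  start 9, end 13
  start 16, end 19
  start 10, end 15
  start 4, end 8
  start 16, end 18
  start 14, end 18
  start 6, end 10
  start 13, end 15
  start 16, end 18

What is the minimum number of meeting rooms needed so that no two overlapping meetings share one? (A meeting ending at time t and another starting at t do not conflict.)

4

The answer is the maximum number of intervals overlapping at any instant.
Events (time:±→running): 4:+→1 6:+→2 8:-→1 8:+→2 9:+→3 9:+→4 … peak 4.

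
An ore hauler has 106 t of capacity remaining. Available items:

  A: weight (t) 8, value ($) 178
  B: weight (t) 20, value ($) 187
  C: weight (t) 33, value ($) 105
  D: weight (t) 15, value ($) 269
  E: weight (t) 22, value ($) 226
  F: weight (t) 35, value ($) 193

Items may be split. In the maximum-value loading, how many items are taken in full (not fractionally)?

5

Sort by value per unit weight and fill in that order.
Ratios (sorted): A 22.25, D 17.93, E 10.27, B 9.35, F 5.51, C 3.18
take A (8 @ 178); take D (15 @ 269); take E (22 @ 226); take B (20 @ 187); take F (35 @ 193); take 6/33 of C → 19.09. Capacity used 106/106.
5 item(s) taken whole; one partial (take 6/33 of C).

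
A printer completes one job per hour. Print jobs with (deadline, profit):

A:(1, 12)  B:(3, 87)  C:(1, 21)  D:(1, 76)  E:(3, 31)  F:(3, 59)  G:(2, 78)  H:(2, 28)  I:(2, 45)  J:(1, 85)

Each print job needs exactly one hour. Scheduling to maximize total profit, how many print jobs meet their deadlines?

3

Take jobs in profit order; each goes to the latest open slot no later than its deadline.
By profit: B(d3,87), J(d1,85), G(d2,78), D(d1,76), F(d3,59), I(d2,45), E(d3,31), H(d2,28), C(d1,21), A(d1,12)
B→slot 3; J→slot 1; G→slot 2; D skipped; F skipped; I skipped; E skipped; H skipped; C skipped; A skipped.
3 of 10 scheduled.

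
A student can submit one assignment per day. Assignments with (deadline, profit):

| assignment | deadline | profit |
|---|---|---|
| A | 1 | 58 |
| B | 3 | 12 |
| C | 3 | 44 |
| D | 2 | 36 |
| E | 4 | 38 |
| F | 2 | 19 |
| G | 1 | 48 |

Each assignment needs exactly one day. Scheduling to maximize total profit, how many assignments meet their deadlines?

By profit: A(d1,58), G(d1,48), C(d3,44), E(d4,38), D(d2,36), F(d2,19), B(d3,12)
A→slot 1; G skipped; C→slot 3; E→slot 4; D→slot 2; F skipped; B skipped.
4 of 7 scheduled.

4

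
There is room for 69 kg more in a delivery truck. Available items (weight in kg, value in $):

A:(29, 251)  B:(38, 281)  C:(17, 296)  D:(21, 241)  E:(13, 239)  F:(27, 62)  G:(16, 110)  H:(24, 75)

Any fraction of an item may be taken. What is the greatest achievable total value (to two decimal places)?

931.79

Greedy by value/weight ratio, highest first.
Ratios (sorted): E 18.38, C 17.41, D 11.48, A 8.66, B 7.39, G 6.88, H 3.12, F 2.30
take E (13 @ 239); take C (17 @ 296); take D (21 @ 241); take 18/29 of A → 155.79. Capacity used 69/69.
Total value = 931.79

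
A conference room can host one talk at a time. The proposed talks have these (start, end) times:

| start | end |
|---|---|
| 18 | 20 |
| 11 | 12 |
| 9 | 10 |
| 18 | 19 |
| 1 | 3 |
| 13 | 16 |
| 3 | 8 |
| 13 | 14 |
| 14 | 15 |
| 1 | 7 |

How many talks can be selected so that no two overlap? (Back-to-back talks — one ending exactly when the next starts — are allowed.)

7

By end time: (1,3), (1,7), (3,8), (9,10), (11,12), (13,14), (14,15), (13,16), (18,19), (18,20).
Pick (1,3); next start ≥ 3 → (3,8); next start ≥ 8 → (9,10); next start ≥ 10 → (11,12); next start ≥ 12 → (13,14); next start ≥ 14 → (14,15); next start ≥ 15 → (18,19).
Selected 7 talks.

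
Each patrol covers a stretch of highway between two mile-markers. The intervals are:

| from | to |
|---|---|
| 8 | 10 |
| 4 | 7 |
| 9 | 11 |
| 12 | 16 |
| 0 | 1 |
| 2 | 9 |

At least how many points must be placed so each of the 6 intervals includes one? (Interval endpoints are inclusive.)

Sort by right endpoint; whenever an interval is uncovered, place a point at its right end.
By right end: [0,1]  [4,7]  [2,9]  [8,10]  [9,11]  [12,16]
[0,1] uncovered → point at 1; [4,7] uncovered → point at 7; [8,10] uncovered → point at 10; [12,16] uncovered → point at 16.
Points: 1, 7, 10, 16 (4 total).

4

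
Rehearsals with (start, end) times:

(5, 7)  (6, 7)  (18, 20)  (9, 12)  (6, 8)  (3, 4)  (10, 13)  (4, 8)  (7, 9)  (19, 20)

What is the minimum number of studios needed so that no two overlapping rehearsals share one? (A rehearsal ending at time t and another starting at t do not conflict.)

4

starts: [3, 4, 5, 6, 6, 7, 9, 10, 18, 19]
ends:   [4, 7, 7, 8, 8, 9, 12, 13, 20, 20]
s3→1 e4→0 s4→1 s5→2 s6→3 s6→4  — peak 4.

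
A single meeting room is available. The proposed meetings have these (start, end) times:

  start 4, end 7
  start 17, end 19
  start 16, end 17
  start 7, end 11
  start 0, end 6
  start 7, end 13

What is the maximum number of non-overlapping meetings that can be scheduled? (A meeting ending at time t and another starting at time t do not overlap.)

4

Order by finish time; keep every interval that doesn't clash with the previous kept one.
By end time: (0,6), (4,7), (7,11), (7,13), (16,17), (17,19).
Pick (0,6); next start ≥ 6 → (7,11); next start ≥ 11 → (16,17); next start ≥ 17 → (17,19).
Selected 4 meetings.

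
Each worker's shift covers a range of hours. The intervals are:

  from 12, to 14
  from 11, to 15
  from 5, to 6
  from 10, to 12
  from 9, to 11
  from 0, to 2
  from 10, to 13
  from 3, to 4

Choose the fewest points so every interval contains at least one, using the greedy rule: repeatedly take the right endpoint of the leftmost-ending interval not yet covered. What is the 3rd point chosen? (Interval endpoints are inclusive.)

By right end: [0,2]  [3,4]  [5,6]  [9,11]  [10,12]  [10,13]  [12,14]  [11,15]
[0,2] uncovered → point at 2; [3,4] uncovered → point at 4; [5,6] uncovered → point at 6; [9,11] uncovered → point at 11; [12,14] uncovered → point at 14.
Points: 2, 4, 6, 11, 14 (5 total).

6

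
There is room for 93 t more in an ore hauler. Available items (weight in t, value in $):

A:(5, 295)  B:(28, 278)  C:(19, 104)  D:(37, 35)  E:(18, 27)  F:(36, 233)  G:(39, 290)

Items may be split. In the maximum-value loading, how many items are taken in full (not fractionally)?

3

Sort by value per unit weight and fill in that order.
Order: A (295/5=59.00) > B (278/28=9.93) > G (290/39=7.44) > F (233/36=6.47) > C (104/19=5.47) > E (27/18=1.50) > D (35/37=0.95)
Fill: take A (5 @ 295) → take B (28 @ 278) → take G (39 @ 290) → take 21/36 of F → 135.92; 93/93 used.
3 item(s) taken whole; one partial (take 21/36 of F).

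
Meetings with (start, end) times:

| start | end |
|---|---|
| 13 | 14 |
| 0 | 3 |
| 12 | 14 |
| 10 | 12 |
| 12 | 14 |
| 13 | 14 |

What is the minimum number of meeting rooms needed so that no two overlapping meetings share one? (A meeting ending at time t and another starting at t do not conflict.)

4

The answer is the maximum number of intervals overlapping at any instant.
starts: [0, 10, 12, 12, 13, 13]
ends:   [3, 12, 14, 14, 14, 14]
s0→1 e3→0 s10→1 e12→0 s12→1 s12→2 s13→3 s13→4  — peak 4.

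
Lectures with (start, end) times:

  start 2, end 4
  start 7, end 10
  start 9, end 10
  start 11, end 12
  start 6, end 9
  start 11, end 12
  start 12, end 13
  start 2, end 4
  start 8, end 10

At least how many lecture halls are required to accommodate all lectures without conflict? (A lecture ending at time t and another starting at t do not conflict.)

3

Count concurrent intervals with a sweep; the peak is the room count.
starts: [2, 2, 6, 7, 8, 9, 11, 11, 12]
ends:   [4, 4, 9, 10, 10, 10, 12, 12, 13]
s2→1 s2→2 e4→1 e4→0 s6→1 s7→2 s8→3  — peak 3.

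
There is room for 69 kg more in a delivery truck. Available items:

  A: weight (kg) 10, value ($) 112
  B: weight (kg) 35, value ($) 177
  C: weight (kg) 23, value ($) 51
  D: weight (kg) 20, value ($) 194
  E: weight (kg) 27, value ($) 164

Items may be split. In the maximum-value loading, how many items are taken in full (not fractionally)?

3

Sort by value per unit weight and fill in that order.
Ratios (sorted): A 11.20, D 9.70, E 6.07, B 5.06, C 2.22
take A (10 @ 112); take D (20 @ 194); take E (27 @ 164); take 12/35 of B → 60.69. Capacity used 69/69.
3 item(s) taken whole; one partial (take 12/35 of B).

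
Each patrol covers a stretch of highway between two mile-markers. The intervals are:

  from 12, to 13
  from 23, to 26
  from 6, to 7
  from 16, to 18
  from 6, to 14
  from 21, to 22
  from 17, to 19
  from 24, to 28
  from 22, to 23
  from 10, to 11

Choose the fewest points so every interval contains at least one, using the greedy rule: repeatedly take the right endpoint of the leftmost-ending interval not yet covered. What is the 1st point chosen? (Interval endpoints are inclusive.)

Sort by right endpoint; whenever an interval is uncovered, place a point at its right end.
By right end: [6,7]  [10,11]  [12,13]  [6,14]  [16,18]  [17,19]  [21,22]  [22,23]  [23,26]  [24,28]
[6,7] uncovered → point at 7; [10,11] uncovered → point at 11; [12,13] uncovered → point at 13; [16,18] uncovered → point at 18; [21,22] uncovered → point at 22; [23,26] uncovered → point at 26.
Points: 7, 11, 13, 18, 22, 26 (6 total).

7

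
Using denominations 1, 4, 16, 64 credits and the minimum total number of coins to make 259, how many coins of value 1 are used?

259 − 4×64→3 − 3×1→0
Count of 1: 3

3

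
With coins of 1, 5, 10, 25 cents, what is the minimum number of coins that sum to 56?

4

Greedy: take as many of the largest coin as possible, then repeat with the remainder.
56 − 2×25→6 − 1×5→1 − 1×1→0
Total coins = 2 + 1 + 1 = 4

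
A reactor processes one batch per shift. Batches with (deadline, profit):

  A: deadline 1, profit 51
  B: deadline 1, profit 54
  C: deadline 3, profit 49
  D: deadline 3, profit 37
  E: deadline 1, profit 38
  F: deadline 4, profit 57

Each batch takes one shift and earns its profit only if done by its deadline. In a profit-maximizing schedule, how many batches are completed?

4

By profit: F(d4,57), B(d1,54), A(d1,51), C(d3,49), E(d1,38), D(d3,37)
F→slot 4; B→slot 1; A skipped; C→slot 3; E skipped; D→slot 2.
4 of 6 scheduled.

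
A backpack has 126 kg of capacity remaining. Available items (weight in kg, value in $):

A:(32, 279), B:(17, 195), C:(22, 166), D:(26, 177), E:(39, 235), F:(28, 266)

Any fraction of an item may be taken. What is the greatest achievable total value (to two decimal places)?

Greedy by value/weight ratio, highest first.
Ratios (sorted): B 11.47, F 9.50, A 8.72, C 7.55, D 6.81, E 6.03
take B (17 @ 195); take F (28 @ 266); take A (32 @ 279); take C (22 @ 166); take D (26 @ 177); take 1/39 of E → 6.03. Capacity used 126/126.
Total value = 1089.03

1089.03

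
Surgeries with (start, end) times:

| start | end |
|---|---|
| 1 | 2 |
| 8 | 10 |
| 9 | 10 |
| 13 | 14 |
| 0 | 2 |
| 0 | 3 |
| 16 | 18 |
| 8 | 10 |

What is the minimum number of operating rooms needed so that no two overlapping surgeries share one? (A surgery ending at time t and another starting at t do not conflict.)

Events (time:±→running): 0:+→1 0:+→2 1:+→3 … peak 3.

3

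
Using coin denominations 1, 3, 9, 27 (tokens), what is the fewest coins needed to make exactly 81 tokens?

Greedy: take as many of the largest coin as possible, then repeat with the remainder.
81 = 3×27
Total coins = 3 = 3

3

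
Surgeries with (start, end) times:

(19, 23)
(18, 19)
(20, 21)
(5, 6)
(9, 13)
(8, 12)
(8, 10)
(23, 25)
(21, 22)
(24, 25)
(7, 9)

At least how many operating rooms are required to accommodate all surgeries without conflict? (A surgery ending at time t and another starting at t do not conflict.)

Count concurrent intervals with a sweep; the peak is the room count.
starts: [5, 7, 8, 8, 9, 18, 19, 20, 21, 23, 24]
ends:   [6, 9, 10, 12, 13, 19, 21, 22, 23, 25, 25]
s5→1 e6→0 s7→1 s8→2 s8→3  — peak 3.

3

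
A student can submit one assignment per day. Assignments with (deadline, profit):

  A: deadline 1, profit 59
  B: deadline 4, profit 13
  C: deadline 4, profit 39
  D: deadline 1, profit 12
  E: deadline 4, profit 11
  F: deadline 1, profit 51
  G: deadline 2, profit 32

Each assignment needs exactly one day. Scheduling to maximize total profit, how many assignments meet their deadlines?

4

By profit: A(d1,59), F(d1,51), C(d4,39), G(d2,32), B(d4,13), D(d1,12), E(d4,11)
A→slot 1; F skipped; C→slot 4; G→slot 2; B→slot 3; D skipped; E skipped.
4 of 7 scheduled.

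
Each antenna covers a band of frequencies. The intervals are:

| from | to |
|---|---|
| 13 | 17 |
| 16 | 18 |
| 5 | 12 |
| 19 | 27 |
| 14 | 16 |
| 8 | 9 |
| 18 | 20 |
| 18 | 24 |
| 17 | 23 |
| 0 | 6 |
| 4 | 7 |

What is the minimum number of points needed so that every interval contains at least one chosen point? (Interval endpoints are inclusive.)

Sorted: [0,6] [4,7] [8,9] [5,12] [14,16] [13,17] [16,18] [18,20] [17,23] [18,24] [19,27]
{[0,6],[4,7]} hit by 6; {[8,9],[5,12]} hit by 9; {[14,16],[13,17],[16,18]} hit by 16; {[18,20],[17,23],[18,24],[19,27]} hit by 20.
Points: 6, 9, 16, 20 (4 total).

4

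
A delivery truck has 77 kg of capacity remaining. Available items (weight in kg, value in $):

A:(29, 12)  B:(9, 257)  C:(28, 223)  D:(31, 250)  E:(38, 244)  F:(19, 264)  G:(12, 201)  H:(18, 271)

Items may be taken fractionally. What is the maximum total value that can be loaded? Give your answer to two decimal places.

1146.23

Greedy by value/weight ratio, highest first.
Ratios (sorted): B 28.56, G 16.75, H 15.06, F 13.89, D 8.06, C 7.96, E 6.42, A 0.41
take B (9 @ 257); take G (12 @ 201); take H (18 @ 271); take F (19 @ 264); take 19/31 of D → 153.23. Capacity used 77/77.
Total value = 1146.23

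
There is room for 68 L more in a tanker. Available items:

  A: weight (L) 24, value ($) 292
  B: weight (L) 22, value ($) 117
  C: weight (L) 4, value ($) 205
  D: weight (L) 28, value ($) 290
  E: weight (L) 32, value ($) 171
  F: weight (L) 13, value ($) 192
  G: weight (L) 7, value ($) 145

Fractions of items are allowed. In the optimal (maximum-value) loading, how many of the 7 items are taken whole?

Ratios (sorted): C 51.25, G 20.71, F 14.77, A 12.17, D 10.36, E 5.34, B 5.32
take C (4 @ 205); take G (7 @ 145); take F (13 @ 192); take A (24 @ 292); take 20/28 of D → 207.14. Capacity used 68/68.
4 item(s) taken whole; one partial (take 20/28 of D).

4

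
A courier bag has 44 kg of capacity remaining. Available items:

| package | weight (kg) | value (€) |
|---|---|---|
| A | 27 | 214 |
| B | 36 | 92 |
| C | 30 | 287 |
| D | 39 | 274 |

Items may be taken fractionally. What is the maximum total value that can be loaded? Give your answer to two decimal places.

Sort by value per unit weight and fill in that order.
Ratios (sorted): C 9.57, A 7.93, D 7.03, B 2.56
take C (30 @ 287); take 14/27 of A → 110.96. Capacity used 44/44.
Total value = 397.96

397.96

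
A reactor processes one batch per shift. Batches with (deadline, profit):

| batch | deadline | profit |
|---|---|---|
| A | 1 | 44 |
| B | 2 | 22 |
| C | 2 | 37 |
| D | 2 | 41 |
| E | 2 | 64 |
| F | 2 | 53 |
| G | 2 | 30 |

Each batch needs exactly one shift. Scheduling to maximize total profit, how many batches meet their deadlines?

2

Take jobs in profit order; each goes to the latest open slot no later than its deadline.
By profit: E(d2,64), F(d2,53), A(d1,44), D(d2,41), C(d2,37), G(d2,30), B(d2,22)
E→slot 2; F→slot 1; A skipped; D skipped; C skipped; G skipped; B skipped.
2 of 7 scheduled.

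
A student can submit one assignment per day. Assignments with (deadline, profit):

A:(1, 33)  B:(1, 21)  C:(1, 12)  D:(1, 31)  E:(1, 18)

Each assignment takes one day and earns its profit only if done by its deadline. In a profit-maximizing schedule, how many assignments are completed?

Profit order: A=33 D=31 B=21 E=18 C=12
Assign: A→slot 1, D skipped, B skipped, E skipped, C skipped.
Slots: [1:A]
1 of 5 scheduled.

1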